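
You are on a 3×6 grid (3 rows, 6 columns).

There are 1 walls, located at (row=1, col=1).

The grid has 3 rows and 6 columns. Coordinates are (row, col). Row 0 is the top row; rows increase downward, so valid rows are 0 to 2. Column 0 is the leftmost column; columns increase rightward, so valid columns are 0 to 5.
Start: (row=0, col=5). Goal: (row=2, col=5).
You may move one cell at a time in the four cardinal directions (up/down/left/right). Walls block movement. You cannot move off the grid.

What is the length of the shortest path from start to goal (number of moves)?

BFS from (row=0, col=5) until reaching (row=2, col=5):
  Distance 0: (row=0, col=5)
  Distance 1: (row=0, col=4), (row=1, col=5)
  Distance 2: (row=0, col=3), (row=1, col=4), (row=2, col=5)  <- goal reached here
One shortest path (2 moves): (row=0, col=5) -> (row=1, col=5) -> (row=2, col=5)

Answer: Shortest path length: 2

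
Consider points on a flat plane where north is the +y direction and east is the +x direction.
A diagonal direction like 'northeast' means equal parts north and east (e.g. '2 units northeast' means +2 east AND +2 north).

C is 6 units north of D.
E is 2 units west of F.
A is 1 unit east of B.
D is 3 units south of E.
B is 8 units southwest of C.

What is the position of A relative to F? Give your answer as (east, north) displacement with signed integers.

Answer: A is at (east=-9, north=-5) relative to F.

Derivation:
Place F at the origin (east=0, north=0).
  E is 2 units west of F: delta (east=-2, north=+0); E at (east=-2, north=0).
  D is 3 units south of E: delta (east=+0, north=-3); D at (east=-2, north=-3).
  C is 6 units north of D: delta (east=+0, north=+6); C at (east=-2, north=3).
  B is 8 units southwest of C: delta (east=-8, north=-8); B at (east=-10, north=-5).
  A is 1 unit east of B: delta (east=+1, north=+0); A at (east=-9, north=-5).
Therefore A relative to F: (east=-9, north=-5).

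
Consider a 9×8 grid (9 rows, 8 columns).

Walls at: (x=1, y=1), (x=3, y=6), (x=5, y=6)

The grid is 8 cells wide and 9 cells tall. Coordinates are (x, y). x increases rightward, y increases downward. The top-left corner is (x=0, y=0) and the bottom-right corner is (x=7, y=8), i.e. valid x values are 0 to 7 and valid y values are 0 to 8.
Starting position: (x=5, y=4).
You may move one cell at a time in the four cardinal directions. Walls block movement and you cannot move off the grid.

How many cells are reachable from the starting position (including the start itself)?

Answer: Reachable cells: 69

Derivation:
BFS flood-fill from (x=5, y=4):
  Distance 0: (x=5, y=4)
  Distance 1: (x=5, y=3), (x=4, y=4), (x=6, y=4), (x=5, y=5)
  Distance 2: (x=5, y=2), (x=4, y=3), (x=6, y=3), (x=3, y=4), (x=7, y=4), (x=4, y=5), (x=6, y=5)
  Distance 3: (x=5, y=1), (x=4, y=2), (x=6, y=2), (x=3, y=3), (x=7, y=3), (x=2, y=4), (x=3, y=5), (x=7, y=5), (x=4, y=6), (x=6, y=6)
  Distance 4: (x=5, y=0), (x=4, y=1), (x=6, y=1), (x=3, y=2), (x=7, y=2), (x=2, y=3), (x=1, y=4), (x=2, y=5), (x=7, y=6), (x=4, y=7), (x=6, y=7)
  Distance 5: (x=4, y=0), (x=6, y=0), (x=3, y=1), (x=7, y=1), (x=2, y=2), (x=1, y=3), (x=0, y=4), (x=1, y=5), (x=2, y=6), (x=3, y=7), (x=5, y=7), (x=7, y=7), (x=4, y=8), (x=6, y=8)
  Distance 6: (x=3, y=0), (x=7, y=0), (x=2, y=1), (x=1, y=2), (x=0, y=3), (x=0, y=5), (x=1, y=6), (x=2, y=7), (x=3, y=8), (x=5, y=8), (x=7, y=8)
  Distance 7: (x=2, y=0), (x=0, y=2), (x=0, y=6), (x=1, y=7), (x=2, y=8)
  Distance 8: (x=1, y=0), (x=0, y=1), (x=0, y=7), (x=1, y=8)
  Distance 9: (x=0, y=0), (x=0, y=8)
Total reachable: 69 (grid has 69 open cells total)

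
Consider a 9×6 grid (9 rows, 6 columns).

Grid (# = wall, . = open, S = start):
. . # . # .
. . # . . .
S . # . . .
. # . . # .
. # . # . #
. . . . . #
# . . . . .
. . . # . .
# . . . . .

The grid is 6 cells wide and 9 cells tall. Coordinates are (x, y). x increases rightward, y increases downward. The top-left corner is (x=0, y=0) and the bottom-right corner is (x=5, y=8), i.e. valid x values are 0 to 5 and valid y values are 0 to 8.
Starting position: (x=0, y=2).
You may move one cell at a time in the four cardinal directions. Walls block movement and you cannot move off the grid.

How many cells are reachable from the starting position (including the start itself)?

BFS flood-fill from (x=0, y=2):
  Distance 0: (x=0, y=2)
  Distance 1: (x=0, y=1), (x=1, y=2), (x=0, y=3)
  Distance 2: (x=0, y=0), (x=1, y=1), (x=0, y=4)
  Distance 3: (x=1, y=0), (x=0, y=5)
  Distance 4: (x=1, y=5)
  Distance 5: (x=2, y=5), (x=1, y=6)
  Distance 6: (x=2, y=4), (x=3, y=5), (x=2, y=6), (x=1, y=7)
  Distance 7: (x=2, y=3), (x=4, y=5), (x=3, y=6), (x=0, y=7), (x=2, y=7), (x=1, y=8)
  Distance 8: (x=3, y=3), (x=4, y=4), (x=4, y=6), (x=2, y=8)
  Distance 9: (x=3, y=2), (x=5, y=6), (x=4, y=7), (x=3, y=8)
  Distance 10: (x=3, y=1), (x=4, y=2), (x=5, y=7), (x=4, y=8)
  Distance 11: (x=3, y=0), (x=4, y=1), (x=5, y=2), (x=5, y=8)
  Distance 12: (x=5, y=1), (x=5, y=3)
  Distance 13: (x=5, y=0)
Total reachable: 41 (grid has 41 open cells total)

Answer: Reachable cells: 41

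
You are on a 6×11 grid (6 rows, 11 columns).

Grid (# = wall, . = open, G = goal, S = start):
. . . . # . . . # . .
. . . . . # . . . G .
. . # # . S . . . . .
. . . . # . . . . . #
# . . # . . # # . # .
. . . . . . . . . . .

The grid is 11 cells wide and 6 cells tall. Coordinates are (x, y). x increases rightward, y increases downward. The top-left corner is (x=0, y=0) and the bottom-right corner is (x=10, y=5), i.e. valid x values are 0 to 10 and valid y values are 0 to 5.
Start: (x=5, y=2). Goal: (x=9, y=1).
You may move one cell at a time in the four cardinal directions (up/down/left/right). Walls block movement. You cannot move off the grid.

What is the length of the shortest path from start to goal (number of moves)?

BFS from (x=5, y=2) until reaching (x=9, y=1):
  Distance 0: (x=5, y=2)
  Distance 1: (x=4, y=2), (x=6, y=2), (x=5, y=3)
  Distance 2: (x=4, y=1), (x=6, y=1), (x=7, y=2), (x=6, y=3), (x=5, y=4)
  Distance 3: (x=6, y=0), (x=3, y=1), (x=7, y=1), (x=8, y=2), (x=7, y=3), (x=4, y=4), (x=5, y=5)
  Distance 4: (x=3, y=0), (x=5, y=0), (x=7, y=0), (x=2, y=1), (x=8, y=1), (x=9, y=2), (x=8, y=3), (x=4, y=5), (x=6, y=5)
  Distance 5: (x=2, y=0), (x=1, y=1), (x=9, y=1), (x=10, y=2), (x=9, y=3), (x=8, y=4), (x=3, y=5), (x=7, y=5)  <- goal reached here
One shortest path (5 moves): (x=5, y=2) -> (x=6, y=2) -> (x=7, y=2) -> (x=8, y=2) -> (x=9, y=2) -> (x=9, y=1)

Answer: Shortest path length: 5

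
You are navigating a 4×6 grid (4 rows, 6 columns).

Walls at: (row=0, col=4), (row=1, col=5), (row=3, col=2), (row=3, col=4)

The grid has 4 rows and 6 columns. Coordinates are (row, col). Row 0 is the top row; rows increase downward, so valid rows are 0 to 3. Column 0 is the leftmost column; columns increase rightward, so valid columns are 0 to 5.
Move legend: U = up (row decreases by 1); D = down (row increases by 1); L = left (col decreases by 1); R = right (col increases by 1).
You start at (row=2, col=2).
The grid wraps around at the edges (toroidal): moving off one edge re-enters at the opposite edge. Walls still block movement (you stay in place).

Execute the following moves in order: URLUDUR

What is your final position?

Start: (row=2, col=2)
  U (up): (row=2, col=2) -> (row=1, col=2)
  R (right): (row=1, col=2) -> (row=1, col=3)
  L (left): (row=1, col=3) -> (row=1, col=2)
  U (up): (row=1, col=2) -> (row=0, col=2)
  D (down): (row=0, col=2) -> (row=1, col=2)
  U (up): (row=1, col=2) -> (row=0, col=2)
  R (right): (row=0, col=2) -> (row=0, col=3)
Final: (row=0, col=3)

Answer: Final position: (row=0, col=3)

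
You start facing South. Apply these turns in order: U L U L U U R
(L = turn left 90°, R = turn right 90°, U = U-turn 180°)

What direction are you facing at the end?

Start: South
  U (U-turn (180°)) -> North
  L (left (90° counter-clockwise)) -> West
  U (U-turn (180°)) -> East
  L (left (90° counter-clockwise)) -> North
  U (U-turn (180°)) -> South
  U (U-turn (180°)) -> North
  R (right (90° clockwise)) -> East
Final: East

Answer: Final heading: East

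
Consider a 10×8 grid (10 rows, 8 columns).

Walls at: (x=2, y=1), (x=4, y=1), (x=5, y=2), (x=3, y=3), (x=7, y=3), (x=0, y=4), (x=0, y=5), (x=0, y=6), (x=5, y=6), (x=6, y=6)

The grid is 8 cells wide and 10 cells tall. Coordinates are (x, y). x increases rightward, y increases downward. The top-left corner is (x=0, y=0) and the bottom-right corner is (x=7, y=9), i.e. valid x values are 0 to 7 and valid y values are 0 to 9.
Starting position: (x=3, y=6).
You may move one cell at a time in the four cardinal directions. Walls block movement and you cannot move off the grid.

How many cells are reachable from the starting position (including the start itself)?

BFS flood-fill from (x=3, y=6):
  Distance 0: (x=3, y=6)
  Distance 1: (x=3, y=5), (x=2, y=6), (x=4, y=6), (x=3, y=7)
  Distance 2: (x=3, y=4), (x=2, y=5), (x=4, y=5), (x=1, y=6), (x=2, y=7), (x=4, y=7), (x=3, y=8)
  Distance 3: (x=2, y=4), (x=4, y=4), (x=1, y=5), (x=5, y=5), (x=1, y=7), (x=5, y=7), (x=2, y=8), (x=4, y=8), (x=3, y=9)
  Distance 4: (x=2, y=3), (x=4, y=3), (x=1, y=4), (x=5, y=4), (x=6, y=5), (x=0, y=7), (x=6, y=7), (x=1, y=8), (x=5, y=8), (x=2, y=9), (x=4, y=9)
  Distance 5: (x=2, y=2), (x=4, y=2), (x=1, y=3), (x=5, y=3), (x=6, y=4), (x=7, y=5), (x=7, y=7), (x=0, y=8), (x=6, y=8), (x=1, y=9), (x=5, y=9)
  Distance 6: (x=1, y=2), (x=3, y=2), (x=0, y=3), (x=6, y=3), (x=7, y=4), (x=7, y=6), (x=7, y=8), (x=0, y=9), (x=6, y=9)
  Distance 7: (x=1, y=1), (x=3, y=1), (x=0, y=2), (x=6, y=2), (x=7, y=9)
  Distance 8: (x=1, y=0), (x=3, y=0), (x=0, y=1), (x=6, y=1), (x=7, y=2)
  Distance 9: (x=0, y=0), (x=2, y=0), (x=4, y=0), (x=6, y=0), (x=5, y=1), (x=7, y=1)
  Distance 10: (x=5, y=0), (x=7, y=0)
Total reachable: 70 (grid has 70 open cells total)

Answer: Reachable cells: 70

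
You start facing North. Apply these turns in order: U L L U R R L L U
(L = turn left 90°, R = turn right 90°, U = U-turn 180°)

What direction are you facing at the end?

Answer: Final heading: North

Derivation:
Start: North
  U (U-turn (180°)) -> South
  L (left (90° counter-clockwise)) -> East
  L (left (90° counter-clockwise)) -> North
  U (U-turn (180°)) -> South
  R (right (90° clockwise)) -> West
  R (right (90° clockwise)) -> North
  L (left (90° counter-clockwise)) -> West
  L (left (90° counter-clockwise)) -> South
  U (U-turn (180°)) -> North
Final: North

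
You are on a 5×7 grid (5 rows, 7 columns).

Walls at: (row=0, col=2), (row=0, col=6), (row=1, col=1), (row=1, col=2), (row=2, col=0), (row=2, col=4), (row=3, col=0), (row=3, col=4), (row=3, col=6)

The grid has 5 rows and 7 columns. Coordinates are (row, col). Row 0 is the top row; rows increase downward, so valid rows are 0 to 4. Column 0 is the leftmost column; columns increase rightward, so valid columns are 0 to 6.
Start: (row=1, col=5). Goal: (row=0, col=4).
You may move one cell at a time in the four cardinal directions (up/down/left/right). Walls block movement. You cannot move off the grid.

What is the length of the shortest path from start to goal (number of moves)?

Answer: Shortest path length: 2

Derivation:
BFS from (row=1, col=5) until reaching (row=0, col=4):
  Distance 0: (row=1, col=5)
  Distance 1: (row=0, col=5), (row=1, col=4), (row=1, col=6), (row=2, col=5)
  Distance 2: (row=0, col=4), (row=1, col=3), (row=2, col=6), (row=3, col=5)  <- goal reached here
One shortest path (2 moves): (row=1, col=5) -> (row=1, col=4) -> (row=0, col=4)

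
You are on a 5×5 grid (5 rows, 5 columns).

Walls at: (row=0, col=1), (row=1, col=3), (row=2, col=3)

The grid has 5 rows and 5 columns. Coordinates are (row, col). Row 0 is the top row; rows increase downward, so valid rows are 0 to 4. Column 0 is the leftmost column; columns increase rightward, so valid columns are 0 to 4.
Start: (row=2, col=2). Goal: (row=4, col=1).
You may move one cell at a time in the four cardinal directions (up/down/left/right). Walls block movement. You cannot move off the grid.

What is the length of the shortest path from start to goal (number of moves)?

Answer: Shortest path length: 3

Derivation:
BFS from (row=2, col=2) until reaching (row=4, col=1):
  Distance 0: (row=2, col=2)
  Distance 1: (row=1, col=2), (row=2, col=1), (row=3, col=2)
  Distance 2: (row=0, col=2), (row=1, col=1), (row=2, col=0), (row=3, col=1), (row=3, col=3), (row=4, col=2)
  Distance 3: (row=0, col=3), (row=1, col=0), (row=3, col=0), (row=3, col=4), (row=4, col=1), (row=4, col=3)  <- goal reached here
One shortest path (3 moves): (row=2, col=2) -> (row=2, col=1) -> (row=3, col=1) -> (row=4, col=1)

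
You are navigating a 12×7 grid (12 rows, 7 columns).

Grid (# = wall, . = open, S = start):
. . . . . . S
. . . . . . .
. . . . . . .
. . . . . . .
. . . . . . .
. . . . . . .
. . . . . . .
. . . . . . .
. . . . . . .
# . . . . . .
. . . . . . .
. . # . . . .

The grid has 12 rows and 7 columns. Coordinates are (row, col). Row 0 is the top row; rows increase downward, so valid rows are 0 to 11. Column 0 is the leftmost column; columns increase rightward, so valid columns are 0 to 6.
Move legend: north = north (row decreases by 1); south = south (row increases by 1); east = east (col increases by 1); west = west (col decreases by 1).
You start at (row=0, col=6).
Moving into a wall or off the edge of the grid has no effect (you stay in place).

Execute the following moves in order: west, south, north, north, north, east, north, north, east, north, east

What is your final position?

Start: (row=0, col=6)
  west (west): (row=0, col=6) -> (row=0, col=5)
  south (south): (row=0, col=5) -> (row=1, col=5)
  north (north): (row=1, col=5) -> (row=0, col=5)
  north (north): blocked, stay at (row=0, col=5)
  north (north): blocked, stay at (row=0, col=5)
  east (east): (row=0, col=5) -> (row=0, col=6)
  north (north): blocked, stay at (row=0, col=6)
  north (north): blocked, stay at (row=0, col=6)
  east (east): blocked, stay at (row=0, col=6)
  north (north): blocked, stay at (row=0, col=6)
  east (east): blocked, stay at (row=0, col=6)
Final: (row=0, col=6)

Answer: Final position: (row=0, col=6)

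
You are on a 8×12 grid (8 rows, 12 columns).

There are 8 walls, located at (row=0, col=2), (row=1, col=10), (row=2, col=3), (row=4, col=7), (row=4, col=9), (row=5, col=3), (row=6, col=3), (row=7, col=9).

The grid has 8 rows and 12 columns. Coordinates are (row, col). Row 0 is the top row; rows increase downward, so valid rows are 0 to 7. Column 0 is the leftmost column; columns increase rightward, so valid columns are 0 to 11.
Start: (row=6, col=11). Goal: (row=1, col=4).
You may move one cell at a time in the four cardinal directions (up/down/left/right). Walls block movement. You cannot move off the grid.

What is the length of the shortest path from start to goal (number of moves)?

Answer: Shortest path length: 12

Derivation:
BFS from (row=6, col=11) until reaching (row=1, col=4):
  Distance 0: (row=6, col=11)
  Distance 1: (row=5, col=11), (row=6, col=10), (row=7, col=11)
  Distance 2: (row=4, col=11), (row=5, col=10), (row=6, col=9), (row=7, col=10)
  Distance 3: (row=3, col=11), (row=4, col=10), (row=5, col=9), (row=6, col=8)
  Distance 4: (row=2, col=11), (row=3, col=10), (row=5, col=8), (row=6, col=7), (row=7, col=8)
  Distance 5: (row=1, col=11), (row=2, col=10), (row=3, col=9), (row=4, col=8), (row=5, col=7), (row=6, col=6), (row=7, col=7)
  Distance 6: (row=0, col=11), (row=2, col=9), (row=3, col=8), (row=5, col=6), (row=6, col=5), (row=7, col=6)
  Distance 7: (row=0, col=10), (row=1, col=9), (row=2, col=8), (row=3, col=7), (row=4, col=6), (row=5, col=5), (row=6, col=4), (row=7, col=5)
  Distance 8: (row=0, col=9), (row=1, col=8), (row=2, col=7), (row=3, col=6), (row=4, col=5), (row=5, col=4), (row=7, col=4)
  Distance 9: (row=0, col=8), (row=1, col=7), (row=2, col=6), (row=3, col=5), (row=4, col=4), (row=7, col=3)
  Distance 10: (row=0, col=7), (row=1, col=6), (row=2, col=5), (row=3, col=4), (row=4, col=3), (row=7, col=2)
  Distance 11: (row=0, col=6), (row=1, col=5), (row=2, col=4), (row=3, col=3), (row=4, col=2), (row=6, col=2), (row=7, col=1)
  Distance 12: (row=0, col=5), (row=1, col=4), (row=3, col=2), (row=4, col=1), (row=5, col=2), (row=6, col=1), (row=7, col=0)  <- goal reached here
One shortest path (12 moves): (row=6, col=11) -> (row=6, col=10) -> (row=6, col=9) -> (row=6, col=8) -> (row=6, col=7) -> (row=6, col=6) -> (row=6, col=5) -> (row=6, col=4) -> (row=5, col=4) -> (row=4, col=4) -> (row=3, col=4) -> (row=2, col=4) -> (row=1, col=4)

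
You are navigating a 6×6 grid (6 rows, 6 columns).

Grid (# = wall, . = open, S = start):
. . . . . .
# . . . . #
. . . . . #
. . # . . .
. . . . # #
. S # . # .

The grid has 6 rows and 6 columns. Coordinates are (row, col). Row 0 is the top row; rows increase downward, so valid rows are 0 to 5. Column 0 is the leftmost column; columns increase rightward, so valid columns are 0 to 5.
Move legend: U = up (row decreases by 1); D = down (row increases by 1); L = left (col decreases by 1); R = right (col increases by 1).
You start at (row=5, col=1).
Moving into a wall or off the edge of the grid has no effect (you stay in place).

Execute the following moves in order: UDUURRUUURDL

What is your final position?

Answer: Final position: (row=1, col=1)

Derivation:
Start: (row=5, col=1)
  U (up): (row=5, col=1) -> (row=4, col=1)
  D (down): (row=4, col=1) -> (row=5, col=1)
  U (up): (row=5, col=1) -> (row=4, col=1)
  U (up): (row=4, col=1) -> (row=3, col=1)
  R (right): blocked, stay at (row=3, col=1)
  R (right): blocked, stay at (row=3, col=1)
  U (up): (row=3, col=1) -> (row=2, col=1)
  U (up): (row=2, col=1) -> (row=1, col=1)
  U (up): (row=1, col=1) -> (row=0, col=1)
  R (right): (row=0, col=1) -> (row=0, col=2)
  D (down): (row=0, col=2) -> (row=1, col=2)
  L (left): (row=1, col=2) -> (row=1, col=1)
Final: (row=1, col=1)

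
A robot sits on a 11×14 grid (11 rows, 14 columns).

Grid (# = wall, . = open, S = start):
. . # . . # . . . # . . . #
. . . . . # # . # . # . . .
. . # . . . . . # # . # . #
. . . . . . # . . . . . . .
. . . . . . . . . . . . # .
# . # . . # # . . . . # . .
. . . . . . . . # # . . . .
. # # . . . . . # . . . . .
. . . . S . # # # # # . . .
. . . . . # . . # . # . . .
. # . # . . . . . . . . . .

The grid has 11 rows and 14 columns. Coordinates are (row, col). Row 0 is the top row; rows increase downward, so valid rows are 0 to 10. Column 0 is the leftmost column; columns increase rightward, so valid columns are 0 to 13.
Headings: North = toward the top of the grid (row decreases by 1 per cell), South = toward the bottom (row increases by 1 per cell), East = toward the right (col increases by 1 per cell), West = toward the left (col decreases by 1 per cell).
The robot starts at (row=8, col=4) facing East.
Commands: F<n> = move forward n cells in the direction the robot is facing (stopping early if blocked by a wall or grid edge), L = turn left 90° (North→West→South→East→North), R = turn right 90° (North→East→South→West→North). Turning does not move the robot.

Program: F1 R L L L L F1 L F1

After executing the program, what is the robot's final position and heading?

Answer: Final position: (row=8, col=5), facing East

Derivation:
Start: (row=8, col=4), facing East
  F1: move forward 1, now at (row=8, col=5)
  R: turn right, now facing South
  L: turn left, now facing East
  L: turn left, now facing North
  L: turn left, now facing West
  L: turn left, now facing South
  F1: move forward 0/1 (blocked), now at (row=8, col=5)
  L: turn left, now facing East
  F1: move forward 0/1 (blocked), now at (row=8, col=5)
Final: (row=8, col=5), facing East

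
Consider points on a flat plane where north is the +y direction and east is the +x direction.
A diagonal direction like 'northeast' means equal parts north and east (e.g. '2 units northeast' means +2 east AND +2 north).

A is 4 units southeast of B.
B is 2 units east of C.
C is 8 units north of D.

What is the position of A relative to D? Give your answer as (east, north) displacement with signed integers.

Place D at the origin (east=0, north=0).
  C is 8 units north of D: delta (east=+0, north=+8); C at (east=0, north=8).
  B is 2 units east of C: delta (east=+2, north=+0); B at (east=2, north=8).
  A is 4 units southeast of B: delta (east=+4, north=-4); A at (east=6, north=4).
Therefore A relative to D: (east=6, north=4).

Answer: A is at (east=6, north=4) relative to D.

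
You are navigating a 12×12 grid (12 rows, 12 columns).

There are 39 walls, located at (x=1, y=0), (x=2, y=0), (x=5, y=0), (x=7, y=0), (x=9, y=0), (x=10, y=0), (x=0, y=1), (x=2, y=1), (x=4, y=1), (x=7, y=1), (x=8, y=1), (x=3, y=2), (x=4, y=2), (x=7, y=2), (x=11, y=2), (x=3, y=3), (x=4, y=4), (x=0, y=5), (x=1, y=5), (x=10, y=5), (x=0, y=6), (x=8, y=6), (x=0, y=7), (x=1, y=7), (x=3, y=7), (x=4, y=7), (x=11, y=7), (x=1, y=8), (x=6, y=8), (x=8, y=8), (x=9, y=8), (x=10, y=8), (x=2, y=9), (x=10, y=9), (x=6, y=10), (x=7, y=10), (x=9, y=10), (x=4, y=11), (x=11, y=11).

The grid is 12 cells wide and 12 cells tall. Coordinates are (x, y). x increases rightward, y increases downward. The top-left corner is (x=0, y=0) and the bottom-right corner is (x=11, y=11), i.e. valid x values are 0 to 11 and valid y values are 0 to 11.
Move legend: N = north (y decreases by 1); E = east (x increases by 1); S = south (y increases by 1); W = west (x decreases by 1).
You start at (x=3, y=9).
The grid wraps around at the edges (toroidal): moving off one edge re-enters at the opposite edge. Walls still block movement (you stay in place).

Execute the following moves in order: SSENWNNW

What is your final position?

Start: (x=3, y=9)
  S (south): (x=3, y=9) -> (x=3, y=10)
  S (south): (x=3, y=10) -> (x=3, y=11)
  E (east): blocked, stay at (x=3, y=11)
  N (north): (x=3, y=11) -> (x=3, y=10)
  W (west): (x=3, y=10) -> (x=2, y=10)
  N (north): blocked, stay at (x=2, y=10)
  N (north): blocked, stay at (x=2, y=10)
  W (west): (x=2, y=10) -> (x=1, y=10)
Final: (x=1, y=10)

Answer: Final position: (x=1, y=10)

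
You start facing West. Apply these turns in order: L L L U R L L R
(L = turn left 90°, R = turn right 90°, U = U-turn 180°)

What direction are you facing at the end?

Answer: Final heading: South

Derivation:
Start: West
  L (left (90° counter-clockwise)) -> South
  L (left (90° counter-clockwise)) -> East
  L (left (90° counter-clockwise)) -> North
  U (U-turn (180°)) -> South
  R (right (90° clockwise)) -> West
  L (left (90° counter-clockwise)) -> South
  L (left (90° counter-clockwise)) -> East
  R (right (90° clockwise)) -> South
Final: South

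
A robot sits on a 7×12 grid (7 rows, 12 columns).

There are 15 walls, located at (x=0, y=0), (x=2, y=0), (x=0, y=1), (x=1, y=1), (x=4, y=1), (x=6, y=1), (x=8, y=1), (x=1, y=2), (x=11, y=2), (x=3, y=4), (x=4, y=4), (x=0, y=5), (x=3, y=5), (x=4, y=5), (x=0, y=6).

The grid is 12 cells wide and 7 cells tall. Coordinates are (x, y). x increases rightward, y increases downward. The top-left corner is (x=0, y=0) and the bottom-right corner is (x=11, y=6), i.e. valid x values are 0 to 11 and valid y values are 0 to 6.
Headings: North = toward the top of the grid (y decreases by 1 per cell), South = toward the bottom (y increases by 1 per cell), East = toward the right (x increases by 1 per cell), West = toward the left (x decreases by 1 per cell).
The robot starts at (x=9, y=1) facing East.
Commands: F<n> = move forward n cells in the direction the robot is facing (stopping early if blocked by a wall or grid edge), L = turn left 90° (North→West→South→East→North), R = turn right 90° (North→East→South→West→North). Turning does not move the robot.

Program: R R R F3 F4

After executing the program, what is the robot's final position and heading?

Answer: Final position: (x=9, y=0), facing North

Derivation:
Start: (x=9, y=1), facing East
  R: turn right, now facing South
  R: turn right, now facing West
  R: turn right, now facing North
  F3: move forward 1/3 (blocked), now at (x=9, y=0)
  F4: move forward 0/4 (blocked), now at (x=9, y=0)
Final: (x=9, y=0), facing North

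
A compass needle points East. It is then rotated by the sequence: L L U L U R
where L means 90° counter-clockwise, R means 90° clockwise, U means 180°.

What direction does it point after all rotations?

Start: East
  L (left (90° counter-clockwise)) -> North
  L (left (90° counter-clockwise)) -> West
  U (U-turn (180°)) -> East
  L (left (90° counter-clockwise)) -> North
  U (U-turn (180°)) -> South
  R (right (90° clockwise)) -> West
Final: West

Answer: Final heading: West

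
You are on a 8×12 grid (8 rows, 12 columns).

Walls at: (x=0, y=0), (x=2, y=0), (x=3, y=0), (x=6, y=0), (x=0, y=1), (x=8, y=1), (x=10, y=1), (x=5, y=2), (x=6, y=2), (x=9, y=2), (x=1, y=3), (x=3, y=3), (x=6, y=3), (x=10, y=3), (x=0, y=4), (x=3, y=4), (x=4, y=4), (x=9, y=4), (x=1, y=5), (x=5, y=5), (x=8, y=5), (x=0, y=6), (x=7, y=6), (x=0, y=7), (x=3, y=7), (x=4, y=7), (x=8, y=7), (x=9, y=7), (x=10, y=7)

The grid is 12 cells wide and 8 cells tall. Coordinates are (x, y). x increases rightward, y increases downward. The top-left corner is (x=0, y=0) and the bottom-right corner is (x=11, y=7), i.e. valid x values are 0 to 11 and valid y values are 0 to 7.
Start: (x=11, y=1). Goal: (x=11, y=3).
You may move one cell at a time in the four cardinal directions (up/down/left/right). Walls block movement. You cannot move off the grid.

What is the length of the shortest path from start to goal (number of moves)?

Answer: Shortest path length: 2

Derivation:
BFS from (x=11, y=1) until reaching (x=11, y=3):
  Distance 0: (x=11, y=1)
  Distance 1: (x=11, y=0), (x=11, y=2)
  Distance 2: (x=10, y=0), (x=10, y=2), (x=11, y=3)  <- goal reached here
One shortest path (2 moves): (x=11, y=1) -> (x=11, y=2) -> (x=11, y=3)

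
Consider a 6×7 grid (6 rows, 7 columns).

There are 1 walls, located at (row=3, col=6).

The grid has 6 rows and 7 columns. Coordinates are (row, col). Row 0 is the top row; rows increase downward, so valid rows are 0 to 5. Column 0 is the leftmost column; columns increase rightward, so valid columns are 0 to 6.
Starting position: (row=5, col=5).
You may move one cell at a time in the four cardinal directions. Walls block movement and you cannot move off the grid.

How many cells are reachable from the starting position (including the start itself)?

BFS flood-fill from (row=5, col=5):
  Distance 0: (row=5, col=5)
  Distance 1: (row=4, col=5), (row=5, col=4), (row=5, col=6)
  Distance 2: (row=3, col=5), (row=4, col=4), (row=4, col=6), (row=5, col=3)
  Distance 3: (row=2, col=5), (row=3, col=4), (row=4, col=3), (row=5, col=2)
  Distance 4: (row=1, col=5), (row=2, col=4), (row=2, col=6), (row=3, col=3), (row=4, col=2), (row=5, col=1)
  Distance 5: (row=0, col=5), (row=1, col=4), (row=1, col=6), (row=2, col=3), (row=3, col=2), (row=4, col=1), (row=5, col=0)
  Distance 6: (row=0, col=4), (row=0, col=6), (row=1, col=3), (row=2, col=2), (row=3, col=1), (row=4, col=0)
  Distance 7: (row=0, col=3), (row=1, col=2), (row=2, col=1), (row=3, col=0)
  Distance 8: (row=0, col=2), (row=1, col=1), (row=2, col=0)
  Distance 9: (row=0, col=1), (row=1, col=0)
  Distance 10: (row=0, col=0)
Total reachable: 41 (grid has 41 open cells total)

Answer: Reachable cells: 41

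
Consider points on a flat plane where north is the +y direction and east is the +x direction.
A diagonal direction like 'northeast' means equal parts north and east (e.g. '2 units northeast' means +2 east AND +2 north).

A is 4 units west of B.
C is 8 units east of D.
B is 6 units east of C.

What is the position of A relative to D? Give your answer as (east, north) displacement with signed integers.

Place D at the origin (east=0, north=0).
  C is 8 units east of D: delta (east=+8, north=+0); C at (east=8, north=0).
  B is 6 units east of C: delta (east=+6, north=+0); B at (east=14, north=0).
  A is 4 units west of B: delta (east=-4, north=+0); A at (east=10, north=0).
Therefore A relative to D: (east=10, north=0).

Answer: A is at (east=10, north=0) relative to D.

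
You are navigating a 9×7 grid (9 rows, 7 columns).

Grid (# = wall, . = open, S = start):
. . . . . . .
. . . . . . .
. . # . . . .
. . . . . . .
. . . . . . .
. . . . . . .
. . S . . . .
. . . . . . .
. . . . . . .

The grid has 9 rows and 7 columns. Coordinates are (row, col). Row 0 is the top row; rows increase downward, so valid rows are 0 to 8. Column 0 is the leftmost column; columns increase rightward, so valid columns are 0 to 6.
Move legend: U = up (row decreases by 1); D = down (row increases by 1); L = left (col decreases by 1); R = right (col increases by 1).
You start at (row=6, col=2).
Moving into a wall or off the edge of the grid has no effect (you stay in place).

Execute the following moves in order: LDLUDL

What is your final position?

Start: (row=6, col=2)
  L (left): (row=6, col=2) -> (row=6, col=1)
  D (down): (row=6, col=1) -> (row=7, col=1)
  L (left): (row=7, col=1) -> (row=7, col=0)
  U (up): (row=7, col=0) -> (row=6, col=0)
  D (down): (row=6, col=0) -> (row=7, col=0)
  L (left): blocked, stay at (row=7, col=0)
Final: (row=7, col=0)

Answer: Final position: (row=7, col=0)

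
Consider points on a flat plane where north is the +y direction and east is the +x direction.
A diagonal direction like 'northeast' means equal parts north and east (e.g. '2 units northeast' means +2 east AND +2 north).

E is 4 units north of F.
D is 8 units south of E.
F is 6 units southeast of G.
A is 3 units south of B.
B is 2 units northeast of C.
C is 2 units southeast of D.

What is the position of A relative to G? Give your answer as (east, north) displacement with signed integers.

Place G at the origin (east=0, north=0).
  F is 6 units southeast of G: delta (east=+6, north=-6); F at (east=6, north=-6).
  E is 4 units north of F: delta (east=+0, north=+4); E at (east=6, north=-2).
  D is 8 units south of E: delta (east=+0, north=-8); D at (east=6, north=-10).
  C is 2 units southeast of D: delta (east=+2, north=-2); C at (east=8, north=-12).
  B is 2 units northeast of C: delta (east=+2, north=+2); B at (east=10, north=-10).
  A is 3 units south of B: delta (east=+0, north=-3); A at (east=10, north=-13).
Therefore A relative to G: (east=10, north=-13).

Answer: A is at (east=10, north=-13) relative to G.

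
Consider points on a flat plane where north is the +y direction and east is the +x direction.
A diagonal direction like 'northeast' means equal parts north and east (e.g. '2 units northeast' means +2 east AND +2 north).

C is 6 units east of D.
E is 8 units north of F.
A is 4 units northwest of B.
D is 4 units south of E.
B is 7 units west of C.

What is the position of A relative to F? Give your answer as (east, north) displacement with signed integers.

Place F at the origin (east=0, north=0).
  E is 8 units north of F: delta (east=+0, north=+8); E at (east=0, north=8).
  D is 4 units south of E: delta (east=+0, north=-4); D at (east=0, north=4).
  C is 6 units east of D: delta (east=+6, north=+0); C at (east=6, north=4).
  B is 7 units west of C: delta (east=-7, north=+0); B at (east=-1, north=4).
  A is 4 units northwest of B: delta (east=-4, north=+4); A at (east=-5, north=8).
Therefore A relative to F: (east=-5, north=8).

Answer: A is at (east=-5, north=8) relative to F.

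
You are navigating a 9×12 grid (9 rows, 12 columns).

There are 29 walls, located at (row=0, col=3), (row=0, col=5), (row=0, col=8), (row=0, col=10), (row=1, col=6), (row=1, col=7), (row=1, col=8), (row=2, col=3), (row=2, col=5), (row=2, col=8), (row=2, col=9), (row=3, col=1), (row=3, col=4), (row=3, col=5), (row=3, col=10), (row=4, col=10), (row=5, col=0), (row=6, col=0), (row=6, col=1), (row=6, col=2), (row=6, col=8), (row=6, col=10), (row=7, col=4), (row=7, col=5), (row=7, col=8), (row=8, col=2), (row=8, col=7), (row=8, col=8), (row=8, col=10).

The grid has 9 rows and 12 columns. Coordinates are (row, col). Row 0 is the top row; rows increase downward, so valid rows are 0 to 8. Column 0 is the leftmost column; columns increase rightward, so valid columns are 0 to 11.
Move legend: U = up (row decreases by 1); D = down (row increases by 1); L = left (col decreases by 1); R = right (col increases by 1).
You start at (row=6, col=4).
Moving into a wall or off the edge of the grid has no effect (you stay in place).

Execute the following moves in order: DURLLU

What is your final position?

Start: (row=6, col=4)
  D (down): blocked, stay at (row=6, col=4)
  U (up): (row=6, col=4) -> (row=5, col=4)
  R (right): (row=5, col=4) -> (row=5, col=5)
  L (left): (row=5, col=5) -> (row=5, col=4)
  L (left): (row=5, col=4) -> (row=5, col=3)
  U (up): (row=5, col=3) -> (row=4, col=3)
Final: (row=4, col=3)

Answer: Final position: (row=4, col=3)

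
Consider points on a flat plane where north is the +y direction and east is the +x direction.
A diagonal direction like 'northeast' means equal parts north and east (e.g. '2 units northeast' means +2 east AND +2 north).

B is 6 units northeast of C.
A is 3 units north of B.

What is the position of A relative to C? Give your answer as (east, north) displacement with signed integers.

Answer: A is at (east=6, north=9) relative to C.

Derivation:
Place C at the origin (east=0, north=0).
  B is 6 units northeast of C: delta (east=+6, north=+6); B at (east=6, north=6).
  A is 3 units north of B: delta (east=+0, north=+3); A at (east=6, north=9).
Therefore A relative to C: (east=6, north=9).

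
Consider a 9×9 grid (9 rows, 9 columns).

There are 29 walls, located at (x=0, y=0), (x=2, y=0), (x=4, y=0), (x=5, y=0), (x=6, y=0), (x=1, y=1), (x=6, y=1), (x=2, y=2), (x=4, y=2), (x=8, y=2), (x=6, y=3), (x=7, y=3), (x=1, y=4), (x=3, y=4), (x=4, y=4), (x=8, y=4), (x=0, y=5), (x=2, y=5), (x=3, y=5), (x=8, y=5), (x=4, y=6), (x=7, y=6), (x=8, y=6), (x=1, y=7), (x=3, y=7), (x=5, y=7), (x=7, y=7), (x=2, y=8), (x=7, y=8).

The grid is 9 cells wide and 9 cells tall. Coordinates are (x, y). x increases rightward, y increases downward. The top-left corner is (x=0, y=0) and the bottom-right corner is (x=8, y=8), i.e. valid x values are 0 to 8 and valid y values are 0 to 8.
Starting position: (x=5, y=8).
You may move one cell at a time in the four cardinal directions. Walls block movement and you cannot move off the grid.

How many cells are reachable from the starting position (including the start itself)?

Answer: Reachable cells: 39

Derivation:
BFS flood-fill from (x=5, y=8):
  Distance 0: (x=5, y=8)
  Distance 1: (x=4, y=8), (x=6, y=8)
  Distance 2: (x=4, y=7), (x=6, y=7), (x=3, y=8)
  Distance 3: (x=6, y=6)
  Distance 4: (x=6, y=5), (x=5, y=6)
  Distance 5: (x=6, y=4), (x=5, y=5), (x=7, y=5)
  Distance 6: (x=5, y=4), (x=7, y=4), (x=4, y=5)
  Distance 7: (x=5, y=3)
  Distance 8: (x=5, y=2), (x=4, y=3)
  Distance 9: (x=5, y=1), (x=6, y=2), (x=3, y=3)
  Distance 10: (x=4, y=1), (x=3, y=2), (x=7, y=2), (x=2, y=3)
  Distance 11: (x=3, y=1), (x=7, y=1), (x=1, y=3), (x=2, y=4)
  Distance 12: (x=3, y=0), (x=7, y=0), (x=2, y=1), (x=8, y=1), (x=1, y=2), (x=0, y=3)
  Distance 13: (x=8, y=0), (x=0, y=2), (x=0, y=4)
  Distance 14: (x=0, y=1)
Total reachable: 39 (grid has 52 open cells total)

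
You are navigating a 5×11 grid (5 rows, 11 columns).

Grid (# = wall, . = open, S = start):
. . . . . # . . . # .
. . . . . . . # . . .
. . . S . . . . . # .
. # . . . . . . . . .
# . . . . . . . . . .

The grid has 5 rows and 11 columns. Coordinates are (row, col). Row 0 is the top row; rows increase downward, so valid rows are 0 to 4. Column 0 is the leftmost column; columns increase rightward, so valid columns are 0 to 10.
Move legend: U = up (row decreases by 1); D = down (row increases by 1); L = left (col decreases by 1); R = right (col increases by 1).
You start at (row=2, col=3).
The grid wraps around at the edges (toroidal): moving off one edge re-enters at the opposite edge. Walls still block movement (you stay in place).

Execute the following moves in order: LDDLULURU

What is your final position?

Start: (row=2, col=3)
  L (left): (row=2, col=3) -> (row=2, col=2)
  D (down): (row=2, col=2) -> (row=3, col=2)
  D (down): (row=3, col=2) -> (row=4, col=2)
  L (left): (row=4, col=2) -> (row=4, col=1)
  U (up): blocked, stay at (row=4, col=1)
  L (left): blocked, stay at (row=4, col=1)
  U (up): blocked, stay at (row=4, col=1)
  R (right): (row=4, col=1) -> (row=4, col=2)
  U (up): (row=4, col=2) -> (row=3, col=2)
Final: (row=3, col=2)

Answer: Final position: (row=3, col=2)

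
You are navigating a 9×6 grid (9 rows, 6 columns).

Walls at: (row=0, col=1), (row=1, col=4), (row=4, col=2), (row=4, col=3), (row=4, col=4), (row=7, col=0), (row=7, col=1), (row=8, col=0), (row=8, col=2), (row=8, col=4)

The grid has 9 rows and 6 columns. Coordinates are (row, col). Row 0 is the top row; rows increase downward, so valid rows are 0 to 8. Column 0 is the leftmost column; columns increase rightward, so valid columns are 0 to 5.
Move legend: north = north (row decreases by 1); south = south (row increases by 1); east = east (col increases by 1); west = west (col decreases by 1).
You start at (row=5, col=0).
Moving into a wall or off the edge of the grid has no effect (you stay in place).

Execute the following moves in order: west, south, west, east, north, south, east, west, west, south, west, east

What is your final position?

Start: (row=5, col=0)
  west (west): blocked, stay at (row=5, col=0)
  south (south): (row=5, col=0) -> (row=6, col=0)
  west (west): blocked, stay at (row=6, col=0)
  east (east): (row=6, col=0) -> (row=6, col=1)
  north (north): (row=6, col=1) -> (row=5, col=1)
  south (south): (row=5, col=1) -> (row=6, col=1)
  east (east): (row=6, col=1) -> (row=6, col=2)
  west (west): (row=6, col=2) -> (row=6, col=1)
  west (west): (row=6, col=1) -> (row=6, col=0)
  south (south): blocked, stay at (row=6, col=0)
  west (west): blocked, stay at (row=6, col=0)
  east (east): (row=6, col=0) -> (row=6, col=1)
Final: (row=6, col=1)

Answer: Final position: (row=6, col=1)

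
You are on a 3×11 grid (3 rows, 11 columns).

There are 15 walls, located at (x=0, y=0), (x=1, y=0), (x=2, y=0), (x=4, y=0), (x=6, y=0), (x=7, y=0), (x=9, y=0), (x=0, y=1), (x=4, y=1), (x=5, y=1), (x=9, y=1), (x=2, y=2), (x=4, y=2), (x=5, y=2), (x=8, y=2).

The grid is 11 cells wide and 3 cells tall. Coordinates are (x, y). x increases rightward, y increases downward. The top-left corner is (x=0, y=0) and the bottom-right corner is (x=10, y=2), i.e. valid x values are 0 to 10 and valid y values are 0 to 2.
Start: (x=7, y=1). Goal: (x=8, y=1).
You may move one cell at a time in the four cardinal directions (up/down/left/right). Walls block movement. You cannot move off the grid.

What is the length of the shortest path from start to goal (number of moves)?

BFS from (x=7, y=1) until reaching (x=8, y=1):
  Distance 0: (x=7, y=1)
  Distance 1: (x=6, y=1), (x=8, y=1), (x=7, y=2)  <- goal reached here
One shortest path (1 moves): (x=7, y=1) -> (x=8, y=1)

Answer: Shortest path length: 1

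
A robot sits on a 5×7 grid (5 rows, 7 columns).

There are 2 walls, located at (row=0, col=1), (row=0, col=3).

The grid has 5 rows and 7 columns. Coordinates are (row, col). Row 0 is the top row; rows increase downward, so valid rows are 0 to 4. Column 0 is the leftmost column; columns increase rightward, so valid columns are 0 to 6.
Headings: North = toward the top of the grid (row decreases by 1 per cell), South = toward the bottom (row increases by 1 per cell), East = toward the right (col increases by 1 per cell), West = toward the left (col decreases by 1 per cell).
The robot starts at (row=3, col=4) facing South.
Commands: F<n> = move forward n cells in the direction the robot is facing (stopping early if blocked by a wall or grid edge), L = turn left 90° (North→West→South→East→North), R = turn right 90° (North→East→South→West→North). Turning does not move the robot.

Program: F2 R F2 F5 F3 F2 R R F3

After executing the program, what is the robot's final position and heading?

Start: (row=3, col=4), facing South
  F2: move forward 1/2 (blocked), now at (row=4, col=4)
  R: turn right, now facing West
  F2: move forward 2, now at (row=4, col=2)
  F5: move forward 2/5 (blocked), now at (row=4, col=0)
  F3: move forward 0/3 (blocked), now at (row=4, col=0)
  F2: move forward 0/2 (blocked), now at (row=4, col=0)
  R: turn right, now facing North
  R: turn right, now facing East
  F3: move forward 3, now at (row=4, col=3)
Final: (row=4, col=3), facing East

Answer: Final position: (row=4, col=3), facing East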